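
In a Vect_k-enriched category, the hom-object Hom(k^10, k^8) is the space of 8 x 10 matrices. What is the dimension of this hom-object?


In Vect-enriched categories, Hom(k^n, k^m) is the space of m x n matrices.
dim(Hom(k^10, k^8)) = 8 * 10 = 80

80


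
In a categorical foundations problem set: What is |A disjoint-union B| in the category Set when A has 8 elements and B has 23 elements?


In Set, the coproduct A + B is the disjoint union.
|A + B| = |A| + |B| = 8 + 23 = 31

31


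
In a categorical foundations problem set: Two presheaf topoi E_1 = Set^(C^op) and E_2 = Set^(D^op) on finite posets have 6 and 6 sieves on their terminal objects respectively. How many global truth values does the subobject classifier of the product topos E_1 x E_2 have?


In a product of presheaf topoi E_1 x E_2, the subobject classifier
is Omega = Omega_1 x Omega_2 (componentwise), so
|Omega(top)| = |Omega_1(top_1)| * |Omega_2(top_2)|.
= 6 * 6 = 36.

36


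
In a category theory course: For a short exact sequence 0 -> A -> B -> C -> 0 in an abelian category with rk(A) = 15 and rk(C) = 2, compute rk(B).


For a short exact sequence 0 -> A -> B -> C -> 0,
rank is additive: rank(B) = rank(A) + rank(C).
rank(B) = 15 + 2 = 17

17


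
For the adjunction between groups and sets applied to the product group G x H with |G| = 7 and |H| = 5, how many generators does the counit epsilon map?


The counit epsilon_K: F(U(K)) -> K of the Free-Forgetful adjunction
maps |K| generators of F(U(K)) into K. For K = G x H (the product group),
|G x H| = |G| * |H|.
Total generators mapped = 7 * 5 = 35.

35


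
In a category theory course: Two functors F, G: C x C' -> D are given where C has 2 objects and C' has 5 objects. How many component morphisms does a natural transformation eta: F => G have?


A natural transformation eta: F => G assigns one component morphism per
object of the domain category.
The domain is the product category C x C', so
|Ob(C x C')| = |Ob(C)| * |Ob(C')| = 2 * 5 = 10.
Therefore eta has 10 component morphisms.

10


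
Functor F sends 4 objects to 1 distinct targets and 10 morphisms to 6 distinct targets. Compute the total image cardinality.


The image of F consists of distinct objects and distinct morphisms.
|Im(F)| on objects = 1
|Im(F)| on morphisms = 6
Total image cardinality = 1 + 6 = 7

7


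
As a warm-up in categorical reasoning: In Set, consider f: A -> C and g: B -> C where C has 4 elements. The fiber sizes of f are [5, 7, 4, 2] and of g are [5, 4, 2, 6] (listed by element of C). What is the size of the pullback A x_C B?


The pullback A x_C B consists of pairs (a, b) with f(a) = g(b).
For each element c in C, the fiber product has |f^-1(c)| * |g^-1(c)| elements.
Summing over C: 5 * 5 + 7 * 4 + 4 * 2 + 2 * 6
= 25 + 28 + 8 + 12 = 73

73


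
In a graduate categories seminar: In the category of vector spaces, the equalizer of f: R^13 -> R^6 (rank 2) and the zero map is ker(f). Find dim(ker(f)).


The equalizer of f and the zero map is ker(f).
By the rank-nullity theorem: dim(ker(f)) = dim(domain) - rank(f).
dim(ker(f)) = 13 - 2 = 11

11


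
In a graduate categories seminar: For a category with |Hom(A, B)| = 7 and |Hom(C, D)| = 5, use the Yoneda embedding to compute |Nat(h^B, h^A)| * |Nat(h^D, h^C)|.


By the Yoneda lemma, Nat(h^B, h^A) is isomorphic to Hom(A, B),
so |Nat(h^B, h^A)| = |Hom(A, B)| and |Nat(h^D, h^C)| = |Hom(C, D)|.
|Hom(A, B)| = 7, |Hom(C, D)| = 5.
|Nat(h^B, h^A) x Nat(h^D, h^C)| = 7 * 5 = 35

35


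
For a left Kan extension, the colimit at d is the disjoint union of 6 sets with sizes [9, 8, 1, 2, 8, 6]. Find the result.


Pointwise, the left Kan extension (Lan_F H)(d) is the colimit, indexed
by the comma category (F downarrow d), of H composed with the
projection (F downarrow d) -> C. Here that colimit is given
as a coproduct (disjoint union) of sets, so its cardinality is the
sum of the sizes of the summands.
Coproduct of sets with sizes: 9 + 8 + 1 + 2 + 8 + 6
= 34

34


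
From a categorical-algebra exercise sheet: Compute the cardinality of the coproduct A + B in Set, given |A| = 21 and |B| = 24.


In Set, the coproduct A + B is the disjoint union.
|A + B| = |A| + |B| = 21 + 24 = 45

45


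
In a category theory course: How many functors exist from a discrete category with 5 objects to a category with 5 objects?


A functor from a discrete category C to D is determined by
where each object maps. Each of the 5 objects of C can map
to any of the 5 objects of D independently.
Number of functors = 5^5 = 3125

3125


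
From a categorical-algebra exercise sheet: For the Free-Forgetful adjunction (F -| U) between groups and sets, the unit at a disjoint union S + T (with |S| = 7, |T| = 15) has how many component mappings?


The unit eta_X: X -> U(F(X)) of the Free-Forgetful adjunction
maps each element of X to a generator of F(X). For X = S + T (disjoint
union in Set), |S + T| = |S| + |T|.
Total mappings = 7 + 15 = 22.

22


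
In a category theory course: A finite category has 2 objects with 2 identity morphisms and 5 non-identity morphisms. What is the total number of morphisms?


Each object has an identity morphism, giving 2 identities.
Adding the 5 non-identity morphisms:
Total = 2 + 5 = 7

7


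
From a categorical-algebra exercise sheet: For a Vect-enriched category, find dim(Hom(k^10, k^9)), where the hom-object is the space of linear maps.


In Vect-enriched categories, Hom(k^n, k^m) is the space of m x n matrices.
dim(Hom(k^10, k^9)) = 9 * 10 = 90

90


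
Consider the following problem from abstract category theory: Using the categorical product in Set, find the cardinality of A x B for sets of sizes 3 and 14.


In Set, the product A x B is the Cartesian product.
By the universal property, |A x B| = |A| * |B|.
|A x B| = 3 * 14 = 42

42


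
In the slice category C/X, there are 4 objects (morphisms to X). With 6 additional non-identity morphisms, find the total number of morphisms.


In the slice category C/X, objects are morphisms to X.
Identity morphisms: 4 (one per object of C/X).
Non-identity morphisms: 6.
Total = 4 + 6 = 10

10


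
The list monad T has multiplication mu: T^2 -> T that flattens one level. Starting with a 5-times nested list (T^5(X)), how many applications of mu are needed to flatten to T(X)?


Each application of mu: T^2 -> T removes one layer of nesting.
Starting at depth 5 (i.e., T^5(X)), we need to reach T(X).
Number of mu applications = 5 - 1 = 4

4


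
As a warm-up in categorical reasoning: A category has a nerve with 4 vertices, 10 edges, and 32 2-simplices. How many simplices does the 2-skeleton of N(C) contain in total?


The 2-skeleton of the nerve N(C) consists of simplices in dimensions 0, 1, 2:
  |N(C)_0| = 4 (objects)
  |N(C)_1| = 10 (morphisms)
  |N(C)_2| = 32 (composable pairs)
Total = 4 + 10 + 32 = 46

46


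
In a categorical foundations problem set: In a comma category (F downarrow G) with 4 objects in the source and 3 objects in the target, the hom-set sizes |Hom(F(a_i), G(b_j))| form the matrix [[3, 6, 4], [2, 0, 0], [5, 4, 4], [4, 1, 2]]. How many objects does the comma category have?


Objects of (F downarrow G) are triples (a, b, h: F(a)->G(b)).
The count equals the sum of all entries in the hom-matrix.
sum(row 0) = 13
sum(row 1) = 2
sum(row 2) = 13
sum(row 3) = 7
Grand total = 35

35


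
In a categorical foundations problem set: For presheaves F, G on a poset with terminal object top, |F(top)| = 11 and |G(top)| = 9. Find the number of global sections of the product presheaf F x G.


Global sections of a presheaf on a poset with terminal top satisfy
Gamma(H) ~ H(top). Presheaves admit pointwise products, so
(F x G)(top) = F(top) x G(top) (Cartesian product).
|Gamma(F x G)| = |F(top)| * |G(top)| = 11 * 9 = 99.

99


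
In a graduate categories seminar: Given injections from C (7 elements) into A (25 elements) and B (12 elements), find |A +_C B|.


The pushout A +_C B identifies the images of C in A and B.
|A +_C B| = |A| + |B| - |C| (for injections).
= 25 + 12 - 7 = 30

30


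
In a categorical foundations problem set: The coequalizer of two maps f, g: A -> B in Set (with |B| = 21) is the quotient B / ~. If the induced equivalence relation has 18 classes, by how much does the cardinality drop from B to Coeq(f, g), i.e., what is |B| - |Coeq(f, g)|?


The coequalizer Coeq(f, g) = B / ~ has one element per equivalence class.
|B| = 21, |Coeq(f, g)| = 18.
|B| - |Coeq(f, g)| = 21 - 18 = 3.

3


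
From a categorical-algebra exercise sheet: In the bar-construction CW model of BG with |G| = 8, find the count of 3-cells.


In the bar-construction CW model of BG, the n-cells are indexed by
n-tuples [g_1|...|g_n] of non-identity elements of G (degenerate
simplices with some g_i = e do not contribute cells), so there are
(|G| - 1)^n n-cells.
For dim = 3 with |G| = 8:
cells = (8 - 1)^3 = 7^3 = 343

343


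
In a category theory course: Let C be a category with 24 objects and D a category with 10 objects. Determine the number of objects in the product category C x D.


The product category C x D has objects that are pairs (c, d).
Number of pairs = |Ob(C)| * |Ob(D)| = 24 * 10 = 240

240


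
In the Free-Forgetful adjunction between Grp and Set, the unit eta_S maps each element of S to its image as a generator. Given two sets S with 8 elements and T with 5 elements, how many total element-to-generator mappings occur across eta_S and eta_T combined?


The unit eta_X: X -> U(F(X)) of the Free-Forgetful adjunction
maps each element of X to a generator of F(X). For X = S + T (disjoint
union in Set), |S + T| = |S| + |T|.
Total mappings = 8 + 5 = 13.

13


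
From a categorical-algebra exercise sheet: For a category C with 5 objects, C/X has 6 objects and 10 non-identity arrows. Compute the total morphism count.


In the slice category C/X, objects are morphisms to X.
Identity morphisms: 6 (one per object of C/X).
Non-identity morphisms: 10.
Total = 6 + 10 = 16

16


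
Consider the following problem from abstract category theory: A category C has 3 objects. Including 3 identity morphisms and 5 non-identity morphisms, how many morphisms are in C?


Each object has an identity morphism, giving 3 identities.
Adding the 5 non-identity morphisms:
Total = 3 + 5 = 8

8


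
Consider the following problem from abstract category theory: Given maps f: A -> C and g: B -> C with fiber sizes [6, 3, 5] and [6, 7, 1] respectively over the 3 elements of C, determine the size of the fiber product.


The pullback A x_C B consists of pairs (a, b) with f(a) = g(b).
For each element c in C, the fiber product has |f^-1(c)| * |g^-1(c)| elements.
Summing over C: 6 * 6 + 3 * 7 + 5 * 1
= 36 + 21 + 5 = 62

62


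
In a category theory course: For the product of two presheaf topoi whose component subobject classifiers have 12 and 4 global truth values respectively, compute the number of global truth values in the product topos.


In a product of presheaf topoi E_1 x E_2, the subobject classifier
is Omega = Omega_1 x Omega_2 (componentwise), so
|Omega(top)| = |Omega_1(top_1)| * |Omega_2(top_2)|.
= 12 * 4 = 48.

48


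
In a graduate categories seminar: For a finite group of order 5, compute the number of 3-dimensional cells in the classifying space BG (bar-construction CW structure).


In the bar-construction CW model of BG, the n-cells are indexed by
n-tuples [g_1|...|g_n] of non-identity elements of G (degenerate
simplices with some g_i = e do not contribute cells), so there are
(|G| - 1)^n n-cells.
For dim = 3 with |G| = 5:
cells = (5 - 1)^3 = 4^3 = 64

64


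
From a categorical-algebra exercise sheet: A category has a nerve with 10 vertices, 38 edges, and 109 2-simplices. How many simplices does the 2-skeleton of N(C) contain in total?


The 2-skeleton of the nerve N(C) consists of simplices in dimensions 0, 1, 2:
  |N(C)_0| = 10 (objects)
  |N(C)_1| = 38 (morphisms)
  |N(C)_2| = 109 (composable pairs)
Total = 10 + 38 + 109 = 157

157


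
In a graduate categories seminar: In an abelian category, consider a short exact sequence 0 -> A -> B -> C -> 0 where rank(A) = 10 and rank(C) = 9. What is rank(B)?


For a short exact sequence 0 -> A -> B -> C -> 0,
rank is additive: rank(B) = rank(A) + rank(C).
rank(B) = 10 + 9 = 19

19


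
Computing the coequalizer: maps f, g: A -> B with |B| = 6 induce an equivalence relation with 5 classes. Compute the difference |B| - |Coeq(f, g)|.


The coequalizer Coeq(f, g) = B / ~ has one element per equivalence class.
|B| = 6, |Coeq(f, g)| = 5.
|B| - |Coeq(f, g)| = 6 - 5 = 1.

1


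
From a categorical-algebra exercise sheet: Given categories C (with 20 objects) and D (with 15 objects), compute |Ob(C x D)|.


The product category C x D has objects that are pairs (c, d).
Number of pairs = |Ob(C)| * |Ob(D)| = 20 * 15 = 300

300


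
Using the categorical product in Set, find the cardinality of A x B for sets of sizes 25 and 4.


In Set, the product A x B is the Cartesian product.
By the universal property, |A x B| = |A| * |B|.
|A x B| = 25 * 4 = 100

100


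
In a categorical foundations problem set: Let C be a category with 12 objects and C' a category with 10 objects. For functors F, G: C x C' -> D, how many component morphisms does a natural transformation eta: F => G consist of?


A natural transformation eta: F => G assigns one component morphism per
object of the domain category.
The domain is the product category C x C', so
|Ob(C x C')| = |Ob(C)| * |Ob(C')| = 12 * 10 = 120.
Therefore eta has 120 component morphisms.

120


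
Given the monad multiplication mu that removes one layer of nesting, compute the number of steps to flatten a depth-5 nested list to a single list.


Each application of mu: T^2 -> T removes one layer of nesting.
Starting at depth 5 (i.e., T^5(X)), we need to reach T(X).
Number of mu applications = 5 - 1 = 4

4


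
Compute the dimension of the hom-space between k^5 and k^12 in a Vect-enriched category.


In Vect-enriched categories, Hom(k^n, k^m) is the space of m x n matrices.
dim(Hom(k^5, k^12)) = 12 * 5 = 60

60


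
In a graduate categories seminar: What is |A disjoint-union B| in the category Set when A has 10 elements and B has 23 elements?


In Set, the coproduct A + B is the disjoint union.
|A + B| = |A| + |B| = 10 + 23 = 33

33


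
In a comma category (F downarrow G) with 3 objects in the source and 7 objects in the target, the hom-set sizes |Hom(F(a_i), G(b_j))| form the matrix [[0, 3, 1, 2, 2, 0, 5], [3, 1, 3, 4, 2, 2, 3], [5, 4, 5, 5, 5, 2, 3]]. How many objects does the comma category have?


Objects of (F downarrow G) are triples (a, b, h: F(a)->G(b)).
The count equals the sum of all entries in the hom-matrix.
sum(row 0) = 13
sum(row 1) = 18
sum(row 2) = 29
Grand total = 60

60


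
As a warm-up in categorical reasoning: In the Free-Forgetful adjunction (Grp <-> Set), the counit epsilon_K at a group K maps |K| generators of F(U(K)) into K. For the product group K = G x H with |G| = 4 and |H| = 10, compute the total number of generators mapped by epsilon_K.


The counit epsilon_K: F(U(K)) -> K of the Free-Forgetful adjunction
maps |K| generators of F(U(K)) into K. For K = G x H (the product group),
|G x H| = |G| * |H|.
Total generators mapped = 4 * 10 = 40.

40


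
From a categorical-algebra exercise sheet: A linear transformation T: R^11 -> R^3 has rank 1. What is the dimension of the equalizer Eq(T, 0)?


The equalizer of f and the zero map is ker(f).
By the rank-nullity theorem: dim(ker(f)) = dim(domain) - rank(f).
dim(ker(f)) = 11 - 1 = 10

10


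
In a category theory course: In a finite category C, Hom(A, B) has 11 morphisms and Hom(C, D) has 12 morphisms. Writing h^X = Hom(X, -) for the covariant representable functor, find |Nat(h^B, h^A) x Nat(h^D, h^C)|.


By the Yoneda lemma, Nat(h^B, h^A) is isomorphic to Hom(A, B),
so |Nat(h^B, h^A)| = |Hom(A, B)| and |Nat(h^D, h^C)| = |Hom(C, D)|.
|Hom(A, B)| = 11, |Hom(C, D)| = 12.
|Nat(h^B, h^A) x Nat(h^D, h^C)| = 11 * 12 = 132

132


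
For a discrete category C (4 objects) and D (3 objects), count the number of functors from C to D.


A functor from a discrete category C to D is determined by
where each object maps. Each of the 4 objects of C can map
to any of the 3 objects of D independently.
Number of functors = 3^4 = 81

81


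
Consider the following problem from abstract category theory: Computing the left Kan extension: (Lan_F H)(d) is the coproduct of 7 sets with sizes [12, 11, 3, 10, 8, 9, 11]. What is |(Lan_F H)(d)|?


Pointwise, the left Kan extension (Lan_F H)(d) is the colimit, indexed
by the comma category (F downarrow d), of H composed with the
projection (F downarrow d) -> C. Here that colimit is given
as a coproduct (disjoint union) of sets, so its cardinality is the
sum of the sizes of the summands.
Coproduct of sets with sizes: 12 + 11 + 3 + 10 + 8 + 9 + 11
= 64

64


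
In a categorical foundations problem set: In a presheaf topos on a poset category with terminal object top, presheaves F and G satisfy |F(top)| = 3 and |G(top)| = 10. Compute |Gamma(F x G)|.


Global sections of a presheaf on a poset with terminal top satisfy
Gamma(H) ~ H(top). Presheaves admit pointwise products, so
(F x G)(top) = F(top) x G(top) (Cartesian product).
|Gamma(F x G)| = |F(top)| * |G(top)| = 3 * 10 = 30.

30


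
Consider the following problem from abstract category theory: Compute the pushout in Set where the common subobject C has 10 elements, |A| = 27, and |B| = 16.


The pushout A +_C B identifies the images of C in A and B.
|A +_C B| = |A| + |B| - |C| (for injections).
= 27 + 16 - 10 = 33

33


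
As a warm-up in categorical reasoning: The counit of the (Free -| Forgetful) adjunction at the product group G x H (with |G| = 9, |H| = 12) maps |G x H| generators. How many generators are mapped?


The counit epsilon_K: F(U(K)) -> K of the Free-Forgetful adjunction
maps |K| generators of F(U(K)) into K. For K = G x H (the product group),
|G x H| = |G| * |H|.
Total generators mapped = 9 * 12 = 108.

108


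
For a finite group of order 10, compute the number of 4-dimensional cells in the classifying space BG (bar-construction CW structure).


In the bar-construction CW model of BG, the n-cells are indexed by
n-tuples [g_1|...|g_n] of non-identity elements of G (degenerate
simplices with some g_i = e do not contribute cells), so there are
(|G| - 1)^n n-cells.
For dim = 4 with |G| = 10:
cells = (10 - 1)^4 = 9^4 = 6561

6561


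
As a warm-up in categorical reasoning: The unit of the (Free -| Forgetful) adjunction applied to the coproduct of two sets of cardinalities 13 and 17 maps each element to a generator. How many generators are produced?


The unit eta_X: X -> U(F(X)) of the Free-Forgetful adjunction
maps each element of X to a generator of F(X). For X = S + T (disjoint
union in Set), |S + T| = |S| + |T|.
Total mappings = 13 + 17 = 30.

30


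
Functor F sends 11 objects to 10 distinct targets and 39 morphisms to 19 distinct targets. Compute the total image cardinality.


The image of F consists of distinct objects and distinct morphisms.
|Im(F)| on objects = 10
|Im(F)| on morphisms = 19
Total image cardinality = 10 + 19 = 29

29


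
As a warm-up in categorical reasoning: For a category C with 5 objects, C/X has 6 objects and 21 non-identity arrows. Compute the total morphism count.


In the slice category C/X, objects are morphisms to X.
Identity morphisms: 6 (one per object of C/X).
Non-identity morphisms: 21.
Total = 6 + 21 = 27

27


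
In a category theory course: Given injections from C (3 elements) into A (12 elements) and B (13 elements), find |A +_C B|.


The pushout A +_C B identifies the images of C in A and B.
|A +_C B| = |A| + |B| - |C| (for injections).
= 12 + 13 - 3 = 22

22


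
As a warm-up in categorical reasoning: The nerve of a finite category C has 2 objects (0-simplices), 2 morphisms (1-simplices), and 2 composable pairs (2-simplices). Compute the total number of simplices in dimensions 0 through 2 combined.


The 2-skeleton of the nerve N(C) consists of simplices in dimensions 0, 1, 2:
  |N(C)_0| = 2 (objects)
  |N(C)_1| = 2 (morphisms)
  |N(C)_2| = 2 (composable pairs)
Total = 2 + 2 + 2 = 6

6


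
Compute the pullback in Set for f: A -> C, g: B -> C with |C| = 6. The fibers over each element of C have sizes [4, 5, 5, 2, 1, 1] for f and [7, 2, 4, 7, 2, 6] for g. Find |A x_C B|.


The pullback A x_C B consists of pairs (a, b) with f(a) = g(b).
For each element c in C, the fiber product has |f^-1(c)| * |g^-1(c)| elements.
Summing over C: 4 * 7 + 5 * 2 + 5 * 4 + 2 * 7 + 1 * 2 + 1 * 6
= 28 + 10 + 20 + 14 + 2 + 6 = 80

80


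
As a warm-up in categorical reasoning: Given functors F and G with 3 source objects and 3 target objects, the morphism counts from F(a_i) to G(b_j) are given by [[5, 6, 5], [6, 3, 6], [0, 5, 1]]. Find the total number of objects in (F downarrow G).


Objects of (F downarrow G) are triples (a, b, h: F(a)->G(b)).
The count equals the sum of all entries in the hom-matrix.
sum(row 0) = 16
sum(row 1) = 15
sum(row 2) = 6
Grand total = 37

37


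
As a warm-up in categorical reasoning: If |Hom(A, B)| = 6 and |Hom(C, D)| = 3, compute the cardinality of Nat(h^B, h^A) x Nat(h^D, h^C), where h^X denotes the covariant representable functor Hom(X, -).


By the Yoneda lemma, Nat(h^B, h^A) is isomorphic to Hom(A, B),
so |Nat(h^B, h^A)| = |Hom(A, B)| and |Nat(h^D, h^C)| = |Hom(C, D)|.
|Hom(A, B)| = 6, |Hom(C, D)| = 3.
|Nat(h^B, h^A) x Nat(h^D, h^C)| = 6 * 3 = 18

18


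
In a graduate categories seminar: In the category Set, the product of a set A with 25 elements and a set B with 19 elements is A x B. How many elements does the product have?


In Set, the product A x B is the Cartesian product.
By the universal property, |A x B| = |A| * |B|.
|A x B| = 25 * 19 = 475

475


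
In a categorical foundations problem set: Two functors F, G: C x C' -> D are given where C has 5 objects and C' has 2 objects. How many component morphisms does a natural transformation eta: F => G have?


A natural transformation eta: F => G assigns one component morphism per
object of the domain category.
The domain is the product category C x C', so
|Ob(C x C')| = |Ob(C)| * |Ob(C')| = 5 * 2 = 10.
Therefore eta has 10 component morphisms.

10


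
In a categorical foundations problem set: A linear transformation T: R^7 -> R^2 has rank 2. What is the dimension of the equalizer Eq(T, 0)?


The equalizer of f and the zero map is ker(f).
By the rank-nullity theorem: dim(ker(f)) = dim(domain) - rank(f).
dim(ker(f)) = 7 - 2 = 5

5


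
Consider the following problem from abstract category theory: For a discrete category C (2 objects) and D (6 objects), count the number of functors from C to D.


A functor from a discrete category C to D is determined by
where each object maps. Each of the 2 objects of C can map
to any of the 6 objects of D independently.
Number of functors = 6^2 = 36

36


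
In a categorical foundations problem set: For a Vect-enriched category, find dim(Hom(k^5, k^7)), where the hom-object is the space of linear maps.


In Vect-enriched categories, Hom(k^n, k^m) is the space of m x n matrices.
dim(Hom(k^5, k^7)) = 7 * 5 = 35

35


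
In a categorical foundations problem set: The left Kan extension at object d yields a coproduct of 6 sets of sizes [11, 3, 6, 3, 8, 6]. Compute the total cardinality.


Pointwise, the left Kan extension (Lan_F H)(d) is the colimit, indexed
by the comma category (F downarrow d), of H composed with the
projection (F downarrow d) -> C. Here that colimit is given
as a coproduct (disjoint union) of sets, so its cardinality is the
sum of the sizes of the summands.
Coproduct of sets with sizes: 11 + 3 + 6 + 3 + 8 + 6
= 37

37


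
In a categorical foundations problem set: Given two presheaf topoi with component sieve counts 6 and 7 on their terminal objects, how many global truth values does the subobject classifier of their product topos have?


In a product of presheaf topoi E_1 x E_2, the subobject classifier
is Omega = Omega_1 x Omega_2 (componentwise), so
|Omega(top)| = |Omega_1(top_1)| * |Omega_2(top_2)|.
= 6 * 7 = 42.

42


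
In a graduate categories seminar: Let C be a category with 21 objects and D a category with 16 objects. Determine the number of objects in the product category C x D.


The product category C x D has objects that are pairs (c, d).
Number of pairs = |Ob(C)| * |Ob(D)| = 21 * 16 = 336

336


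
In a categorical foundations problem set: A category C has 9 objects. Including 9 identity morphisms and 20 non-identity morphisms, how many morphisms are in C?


Each object has an identity morphism, giving 9 identities.
Adding the 20 non-identity morphisms:
Total = 9 + 20 = 29

29


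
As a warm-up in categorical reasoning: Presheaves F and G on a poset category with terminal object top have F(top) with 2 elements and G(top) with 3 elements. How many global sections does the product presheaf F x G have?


Global sections of a presheaf on a poset with terminal top satisfy
Gamma(H) ~ H(top). Presheaves admit pointwise products, so
(F x G)(top) = F(top) x G(top) (Cartesian product).
|Gamma(F x G)| = |F(top)| * |G(top)| = 2 * 3 = 6.

6


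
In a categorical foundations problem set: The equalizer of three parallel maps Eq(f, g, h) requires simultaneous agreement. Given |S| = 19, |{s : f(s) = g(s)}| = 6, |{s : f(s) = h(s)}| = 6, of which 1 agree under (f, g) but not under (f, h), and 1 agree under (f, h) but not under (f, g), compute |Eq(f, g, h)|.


Eq(f, g, h) is the triple-agreement set: points in S where all three
maps take the same value. Using inclusion-exclusion on the pairwise data:
Pair (f, g) agrees on 6 points; pair (f, h) on 6 points.
Points agreeing under (f, g) but not (f, h) = 1; under (f, h) but not (f, g) = 1.
Triple-agreement = agreement-in-(f, g) minus points that agree under (f, g) but not (f, h):
|Eq(f, g, h)| = 6 - 1 = 5
(cross-check via (f, h): 6 - 1 = 5.)

5


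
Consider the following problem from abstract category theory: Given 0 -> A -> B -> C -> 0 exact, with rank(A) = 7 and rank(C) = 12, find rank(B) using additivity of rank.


For a short exact sequence 0 -> A -> B -> C -> 0,
rank is additive: rank(B) = rank(A) + rank(C).
rank(B) = 7 + 12 = 19

19


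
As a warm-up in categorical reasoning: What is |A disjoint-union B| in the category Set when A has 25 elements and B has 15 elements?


In Set, the coproduct A + B is the disjoint union.
|A + B| = |A| + |B| = 25 + 15 = 40

40


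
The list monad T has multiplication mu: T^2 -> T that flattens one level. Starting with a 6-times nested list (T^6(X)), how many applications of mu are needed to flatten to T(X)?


Each application of mu: T^2 -> T removes one layer of nesting.
Starting at depth 6 (i.e., T^6(X)), we need to reach T(X).
Number of mu applications = 6 - 1 = 5

5


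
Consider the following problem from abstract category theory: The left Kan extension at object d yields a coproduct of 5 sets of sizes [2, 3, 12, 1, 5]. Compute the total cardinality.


Pointwise, the left Kan extension (Lan_F H)(d) is the colimit, indexed
by the comma category (F downarrow d), of H composed with the
projection (F downarrow d) -> C. Here that colimit is given
as a coproduct (disjoint union) of sets, so its cardinality is the
sum of the sizes of the summands.
Coproduct of sets with sizes: 2 + 3 + 12 + 1 + 5
= 23

23


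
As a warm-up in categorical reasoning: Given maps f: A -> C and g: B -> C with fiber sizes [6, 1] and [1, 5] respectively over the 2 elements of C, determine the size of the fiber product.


The pullback A x_C B consists of pairs (a, b) with f(a) = g(b).
For each element c in C, the fiber product has |f^-1(c)| * |g^-1(c)| elements.
Summing over C: 6 * 1 + 1 * 5
= 6 + 5 = 11

11


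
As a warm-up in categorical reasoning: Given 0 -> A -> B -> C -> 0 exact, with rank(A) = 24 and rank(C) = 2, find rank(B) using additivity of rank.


For a short exact sequence 0 -> A -> B -> C -> 0,
rank is additive: rank(B) = rank(A) + rank(C).
rank(B) = 24 + 2 = 26

26


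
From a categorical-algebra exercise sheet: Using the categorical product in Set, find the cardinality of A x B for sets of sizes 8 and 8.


In Set, the product A x B is the Cartesian product.
By the universal property, |A x B| = |A| * |B|.
|A x B| = 8 * 8 = 64

64


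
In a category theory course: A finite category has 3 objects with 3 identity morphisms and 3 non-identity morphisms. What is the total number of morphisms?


Each object has an identity morphism, giving 3 identities.
Adding the 3 non-identity morphisms:
Total = 3 + 3 = 6

6


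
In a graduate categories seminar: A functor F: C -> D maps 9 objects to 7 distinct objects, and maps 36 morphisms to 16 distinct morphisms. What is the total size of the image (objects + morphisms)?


The image of F consists of distinct objects and distinct morphisms.
|Im(F)| on objects = 7
|Im(F)| on morphisms = 16
Total image cardinality = 7 + 16 = 23

23


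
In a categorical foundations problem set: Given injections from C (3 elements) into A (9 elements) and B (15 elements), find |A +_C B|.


The pushout A +_C B identifies the images of C in A and B.
|A +_C B| = |A| + |B| - |C| (for injections).
= 9 + 15 - 3 = 21

21


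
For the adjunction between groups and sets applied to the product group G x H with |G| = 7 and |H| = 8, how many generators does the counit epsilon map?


The counit epsilon_K: F(U(K)) -> K of the Free-Forgetful adjunction
maps |K| generators of F(U(K)) into K. For K = G x H (the product group),
|G x H| = |G| * |H|.
Total generators mapped = 7 * 8 = 56.

56


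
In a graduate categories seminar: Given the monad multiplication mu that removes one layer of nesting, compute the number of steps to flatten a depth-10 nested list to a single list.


Each application of mu: T^2 -> T removes one layer of nesting.
Starting at depth 10 (i.e., T^10(X)), we need to reach T(X).
Number of mu applications = 10 - 1 = 9

9


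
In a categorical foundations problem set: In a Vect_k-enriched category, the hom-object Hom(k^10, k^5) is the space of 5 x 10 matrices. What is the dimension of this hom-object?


In Vect-enriched categories, Hom(k^n, k^m) is the space of m x n matrices.
dim(Hom(k^10, k^5)) = 5 * 10 = 50

50


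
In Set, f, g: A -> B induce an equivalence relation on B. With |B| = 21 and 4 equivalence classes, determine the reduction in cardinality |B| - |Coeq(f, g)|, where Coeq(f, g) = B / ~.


The coequalizer Coeq(f, g) = B / ~ has one element per equivalence class.
|B| = 21, |Coeq(f, g)| = 4.
|B| - |Coeq(f, g)| = 21 - 4 = 17.

17


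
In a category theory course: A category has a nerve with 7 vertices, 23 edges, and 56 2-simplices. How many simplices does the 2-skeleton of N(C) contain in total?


The 2-skeleton of the nerve N(C) consists of simplices in dimensions 0, 1, 2:
  |N(C)_0| = 7 (objects)
  |N(C)_1| = 23 (morphisms)
  |N(C)_2| = 56 (composable pairs)
Total = 7 + 23 + 56 = 86

86


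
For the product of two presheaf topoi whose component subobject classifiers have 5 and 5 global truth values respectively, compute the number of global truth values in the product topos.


In a product of presheaf topoi E_1 x E_2, the subobject classifier
is Omega = Omega_1 x Omega_2 (componentwise), so
|Omega(top)| = |Omega_1(top_1)| * |Omega_2(top_2)|.
= 5 * 5 = 25.

25


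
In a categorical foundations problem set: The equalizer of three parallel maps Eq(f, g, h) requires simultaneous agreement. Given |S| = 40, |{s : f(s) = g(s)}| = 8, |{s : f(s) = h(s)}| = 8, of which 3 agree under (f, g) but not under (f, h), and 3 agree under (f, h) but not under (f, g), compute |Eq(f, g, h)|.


Eq(f, g, h) is the triple-agreement set: points in S where all three
maps take the same value. Using inclusion-exclusion on the pairwise data:
Pair (f, g) agrees on 8 points; pair (f, h) on 8 points.
Points agreeing under (f, g) but not (f, h) = 3; under (f, h) but not (f, g) = 3.
Triple-agreement = agreement-in-(f, g) minus points that agree under (f, g) but not (f, h):
|Eq(f, g, h)| = 8 - 3 = 5
(cross-check via (f, h): 8 - 3 = 5.)

5


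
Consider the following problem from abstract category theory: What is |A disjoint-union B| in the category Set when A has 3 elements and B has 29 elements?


In Set, the coproduct A + B is the disjoint union.
|A + B| = |A| + |B| = 3 + 29 = 32

32


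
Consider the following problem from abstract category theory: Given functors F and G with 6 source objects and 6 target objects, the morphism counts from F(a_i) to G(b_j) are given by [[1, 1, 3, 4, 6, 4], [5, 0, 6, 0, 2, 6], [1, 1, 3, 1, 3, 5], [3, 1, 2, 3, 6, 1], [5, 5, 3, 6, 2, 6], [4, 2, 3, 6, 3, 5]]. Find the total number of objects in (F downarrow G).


Objects of (F downarrow G) are triples (a, b, h: F(a)->G(b)).
The count equals the sum of all entries in the hom-matrix.
sum(row 0) = 19
sum(row 1) = 19
sum(row 2) = 14
sum(row 3) = 16
sum(row 4) = 27
sum(row 5) = 23
Grand total = 118

118


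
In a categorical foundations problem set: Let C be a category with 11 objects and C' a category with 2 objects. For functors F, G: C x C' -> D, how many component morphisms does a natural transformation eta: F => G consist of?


A natural transformation eta: F => G assigns one component morphism per
object of the domain category.
The domain is the product category C x C', so
|Ob(C x C')| = |Ob(C)| * |Ob(C')| = 11 * 2 = 22.
Therefore eta has 22 component morphisms.

22


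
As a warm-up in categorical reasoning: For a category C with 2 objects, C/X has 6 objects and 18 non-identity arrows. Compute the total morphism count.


In the slice category C/X, objects are morphisms to X.
Identity morphisms: 6 (one per object of C/X).
Non-identity morphisms: 18.
Total = 6 + 18 = 24

24


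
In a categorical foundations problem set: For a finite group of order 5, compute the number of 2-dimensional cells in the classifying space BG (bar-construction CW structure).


In the bar-construction CW model of BG, the n-cells are indexed by
n-tuples [g_1|...|g_n] of non-identity elements of G (degenerate
simplices with some g_i = e do not contribute cells), so there are
(|G| - 1)^n n-cells.
For dim = 2 with |G| = 5:
cells = (5 - 1)^2 = 4^2 = 16

16


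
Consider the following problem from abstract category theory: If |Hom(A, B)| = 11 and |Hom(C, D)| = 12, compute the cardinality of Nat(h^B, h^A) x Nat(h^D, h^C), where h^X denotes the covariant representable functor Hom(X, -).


By the Yoneda lemma, Nat(h^B, h^A) is isomorphic to Hom(A, B),
so |Nat(h^B, h^A)| = |Hom(A, B)| and |Nat(h^D, h^C)| = |Hom(C, D)|.
|Hom(A, B)| = 11, |Hom(C, D)| = 12.
|Nat(h^B, h^A) x Nat(h^D, h^C)| = 11 * 12 = 132

132


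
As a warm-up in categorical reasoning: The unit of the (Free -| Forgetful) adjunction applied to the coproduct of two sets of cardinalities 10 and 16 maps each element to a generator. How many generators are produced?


The unit eta_X: X -> U(F(X)) of the Free-Forgetful adjunction
maps each element of X to a generator of F(X). For X = S + T (disjoint
union in Set), |S + T| = |S| + |T|.
Total mappings = 10 + 16 = 26.

26


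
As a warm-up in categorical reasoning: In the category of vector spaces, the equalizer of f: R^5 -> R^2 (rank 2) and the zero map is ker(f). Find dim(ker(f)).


The equalizer of f and the zero map is ker(f).
By the rank-nullity theorem: dim(ker(f)) = dim(domain) - rank(f).
dim(ker(f)) = 5 - 2 = 3

3


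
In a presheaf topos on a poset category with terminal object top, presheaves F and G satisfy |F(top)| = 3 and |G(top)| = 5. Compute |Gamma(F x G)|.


Global sections of a presheaf on a poset with terminal top satisfy
Gamma(H) ~ H(top). Presheaves admit pointwise products, so
(F x G)(top) = F(top) x G(top) (Cartesian product).
|Gamma(F x G)| = |F(top)| * |G(top)| = 3 * 5 = 15.

15


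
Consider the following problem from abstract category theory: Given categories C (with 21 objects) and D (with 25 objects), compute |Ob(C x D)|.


The product category C x D has objects that are pairs (c, d).
Number of pairs = |Ob(C)| * |Ob(D)| = 21 * 25 = 525

525


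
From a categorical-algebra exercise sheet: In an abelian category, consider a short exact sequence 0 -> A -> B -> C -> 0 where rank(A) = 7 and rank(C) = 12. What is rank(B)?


For a short exact sequence 0 -> A -> B -> C -> 0,
rank is additive: rank(B) = rank(A) + rank(C).
rank(B) = 7 + 12 = 19

19


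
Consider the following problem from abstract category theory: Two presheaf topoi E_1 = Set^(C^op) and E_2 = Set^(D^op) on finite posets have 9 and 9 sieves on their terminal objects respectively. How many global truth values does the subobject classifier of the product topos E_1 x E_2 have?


In a product of presheaf topoi E_1 x E_2, the subobject classifier
is Omega = Omega_1 x Omega_2 (componentwise), so
|Omega(top)| = |Omega_1(top_1)| * |Omega_2(top_2)|.
= 9 * 9 = 81.

81


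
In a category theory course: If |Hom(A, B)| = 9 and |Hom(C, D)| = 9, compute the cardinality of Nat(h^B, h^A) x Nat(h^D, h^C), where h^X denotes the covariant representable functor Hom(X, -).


By the Yoneda lemma, Nat(h^B, h^A) is isomorphic to Hom(A, B),
so |Nat(h^B, h^A)| = |Hom(A, B)| and |Nat(h^D, h^C)| = |Hom(C, D)|.
|Hom(A, B)| = 9, |Hom(C, D)| = 9.
|Nat(h^B, h^A) x Nat(h^D, h^C)| = 9 * 9 = 81

81


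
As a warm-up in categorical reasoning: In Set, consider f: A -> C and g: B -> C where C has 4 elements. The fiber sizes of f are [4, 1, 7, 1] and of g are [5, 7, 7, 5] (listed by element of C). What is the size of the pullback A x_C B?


The pullback A x_C B consists of pairs (a, b) with f(a) = g(b).
For each element c in C, the fiber product has |f^-1(c)| * |g^-1(c)| elements.
Summing over C: 4 * 5 + 1 * 7 + 7 * 7 + 1 * 5
= 20 + 7 + 49 + 5 = 81

81


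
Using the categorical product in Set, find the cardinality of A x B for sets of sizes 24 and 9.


In Set, the product A x B is the Cartesian product.
By the universal property, |A x B| = |A| * |B|.
|A x B| = 24 * 9 = 216

216


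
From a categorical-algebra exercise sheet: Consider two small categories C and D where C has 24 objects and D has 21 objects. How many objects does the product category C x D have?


The product category C x D has objects that are pairs (c, d).
Number of pairs = |Ob(C)| * |Ob(D)| = 24 * 21 = 504

504


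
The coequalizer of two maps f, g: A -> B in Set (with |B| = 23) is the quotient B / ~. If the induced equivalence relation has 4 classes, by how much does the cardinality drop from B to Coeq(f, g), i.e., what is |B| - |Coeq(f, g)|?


The coequalizer Coeq(f, g) = B / ~ has one element per equivalence class.
|B| = 23, |Coeq(f, g)| = 4.
|B| - |Coeq(f, g)| = 23 - 4 = 19.

19


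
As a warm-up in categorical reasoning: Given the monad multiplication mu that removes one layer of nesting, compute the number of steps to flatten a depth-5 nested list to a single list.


Each application of mu: T^2 -> T removes one layer of nesting.
Starting at depth 5 (i.e., T^5(X)), we need to reach T(X).
Number of mu applications = 5 - 1 = 4

4


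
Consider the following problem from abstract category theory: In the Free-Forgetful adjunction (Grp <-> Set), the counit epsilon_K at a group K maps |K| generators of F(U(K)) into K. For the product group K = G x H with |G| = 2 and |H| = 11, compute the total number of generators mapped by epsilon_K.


The counit epsilon_K: F(U(K)) -> K of the Free-Forgetful adjunction
maps |K| generators of F(U(K)) into K. For K = G x H (the product group),
|G x H| = |G| * |H|.
Total generators mapped = 2 * 11 = 22.

22


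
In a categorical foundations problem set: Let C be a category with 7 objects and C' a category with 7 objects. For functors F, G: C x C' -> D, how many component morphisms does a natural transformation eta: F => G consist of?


A natural transformation eta: F => G assigns one component morphism per
object of the domain category.
The domain is the product category C x C', so
|Ob(C x C')| = |Ob(C)| * |Ob(C')| = 7 * 7 = 49.
Therefore eta has 49 component morphisms.

49
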